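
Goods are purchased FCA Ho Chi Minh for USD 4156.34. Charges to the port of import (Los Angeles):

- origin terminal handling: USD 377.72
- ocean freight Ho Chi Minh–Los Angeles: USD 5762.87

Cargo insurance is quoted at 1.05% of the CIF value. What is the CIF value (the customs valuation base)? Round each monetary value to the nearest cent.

CIF value: USD 10406.20

Let C be the CIF value. C = FCA price + pre-shipment costs + freight + 1.05% × C
C − 1.05% × C = 4156.34 + 377.72 + 5762.87
0.9895 × C = 10296.93
C = 10296.93 / 0.9895 = 10406.20
Insurance premium = 1.05% × 10406.20 = 109.27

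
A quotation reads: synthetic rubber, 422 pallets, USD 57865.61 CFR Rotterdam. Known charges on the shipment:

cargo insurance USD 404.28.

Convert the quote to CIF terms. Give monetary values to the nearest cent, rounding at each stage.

From CFR to CIF, the seller additionally bears: insurance.
CIF price = 57865.61 + 404.28 = 58269.89

CIF price: USD 58269.89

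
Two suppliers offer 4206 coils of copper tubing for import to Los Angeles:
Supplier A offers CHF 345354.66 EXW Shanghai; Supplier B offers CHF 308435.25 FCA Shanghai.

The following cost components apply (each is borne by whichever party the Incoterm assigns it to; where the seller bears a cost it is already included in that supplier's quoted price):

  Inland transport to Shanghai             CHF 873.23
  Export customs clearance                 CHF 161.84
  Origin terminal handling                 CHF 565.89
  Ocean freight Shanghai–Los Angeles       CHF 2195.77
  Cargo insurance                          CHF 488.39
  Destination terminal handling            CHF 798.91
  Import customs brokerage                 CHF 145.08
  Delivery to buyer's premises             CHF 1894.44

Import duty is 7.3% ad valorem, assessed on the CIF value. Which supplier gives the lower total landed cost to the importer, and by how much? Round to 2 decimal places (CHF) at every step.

Supplier A (EXW):
CIF value = EXW price + inland to port + export clearance + origin terminal + freight + insurance = 345354.66 + 873.23 + 161.84 + 565.89 + 2195.77 + 488.39 = 349639.78
Import duty = 349639.78 × 7.3% = 25523.70
Buyer bears (A): 873.23 + 161.84 + 565.89 + 2195.77 + 488.39 + 798.91 + 145.08 + 1894.44 = 7123.55
Landed cost (A) = invoice 345354.66 + 7123.55 + duty 25523.70 = 378001.91
Supplier B (FCA):
CIF value = FCA price + origin terminal + freight + insurance = 308435.25 + 565.89 + 2195.77 + 488.39 = 311685.30
Import duty = 311685.30 × 7.3% = 22753.03
Buyer bears (B): 565.89 + 2195.77 + 488.39 + 798.91 + 145.08 + 1894.44 = 6088.48
Landed cost (B) = invoice 308435.25 + 6088.48 + duty 22753.03 = 337276.76
Difference = |378001.91 − 337276.76| = 40725.15

Supplier B is cheaper by CHF 40725.15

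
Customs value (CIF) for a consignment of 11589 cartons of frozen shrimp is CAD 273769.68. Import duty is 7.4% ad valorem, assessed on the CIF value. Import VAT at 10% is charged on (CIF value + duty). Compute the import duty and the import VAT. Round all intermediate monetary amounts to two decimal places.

Import duty = 273769.68 × 7.4% = 20258.96
VAT base = CIF + duty = 273769.68 + 20258.96 = 294028.64
Import VAT = 294028.64 × 10% = 29402.86

Import duty: CAD 20258.96; import VAT: CAD 29402.86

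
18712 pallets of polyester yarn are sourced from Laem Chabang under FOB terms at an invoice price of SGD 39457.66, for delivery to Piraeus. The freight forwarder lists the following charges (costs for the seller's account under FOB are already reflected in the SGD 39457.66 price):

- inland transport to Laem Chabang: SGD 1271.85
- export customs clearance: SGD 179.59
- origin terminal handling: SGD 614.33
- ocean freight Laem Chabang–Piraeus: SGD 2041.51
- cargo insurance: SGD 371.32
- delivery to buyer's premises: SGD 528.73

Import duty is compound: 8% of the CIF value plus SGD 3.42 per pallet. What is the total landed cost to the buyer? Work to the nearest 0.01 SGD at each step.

Total landed cost: SGD 109743.90

FOB: the seller bears costs until goods are on board at the origin port; the buyer bears freight, insurance and all costs thereafter.
Already in the invoice (seller's account under FOB): inland to port, export clearance, origin terminal — exclude.
CIF value = FOB price + freight + insurance = 39457.66 + 2041.51 + 371.32 = 41870.49
Ad valorem component: 41870.49 × 8% = 3349.64
Specific component: 18712 × 3.42 = 63995.04
Import duty = 3349.64 + 63995.04 = 67344.68
Buyer bears: freight 2041.51 + insurance 371.32 + delivery 528.73 + duty 67344.68 = 70286.24
Landed cost = invoice 39457.66 + 70286.24 = 109743.90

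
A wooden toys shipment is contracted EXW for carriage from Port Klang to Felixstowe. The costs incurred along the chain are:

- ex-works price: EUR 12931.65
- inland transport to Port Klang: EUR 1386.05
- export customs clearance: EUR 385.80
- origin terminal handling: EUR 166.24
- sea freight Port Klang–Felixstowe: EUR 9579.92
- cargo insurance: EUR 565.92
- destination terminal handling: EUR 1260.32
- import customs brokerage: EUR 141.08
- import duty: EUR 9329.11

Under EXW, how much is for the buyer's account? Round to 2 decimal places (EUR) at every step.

EXW: the seller makes goods available at their premises; the buyer bears all onward costs.
Seller's account: goods 12931.65 = 12931.65
Buyer's account: inland to port 1386.05 + export clearance 385.80 + origin terminal 166.24 + freight 9579.92 + insurance 565.92 + destination terminal 1260.32 + brokerage 141.08 + duty 9329.11 = 22814.44

Buyer's account: EUR 22814.44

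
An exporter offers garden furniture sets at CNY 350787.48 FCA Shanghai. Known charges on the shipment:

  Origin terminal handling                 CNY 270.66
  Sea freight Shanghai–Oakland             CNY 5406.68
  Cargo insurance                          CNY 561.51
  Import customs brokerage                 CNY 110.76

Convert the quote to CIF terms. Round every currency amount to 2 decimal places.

CIF price: CNY 357026.33

Not relevant to the conversion: brokerage — on the buyer under both terms; not part of either seller's price.
From FCA to CIF, the seller additionally bears: origin terminal, freight, insurance.
CIF price = 350787.48 + 270.66 + 5406.68 + 561.51 = 357026.33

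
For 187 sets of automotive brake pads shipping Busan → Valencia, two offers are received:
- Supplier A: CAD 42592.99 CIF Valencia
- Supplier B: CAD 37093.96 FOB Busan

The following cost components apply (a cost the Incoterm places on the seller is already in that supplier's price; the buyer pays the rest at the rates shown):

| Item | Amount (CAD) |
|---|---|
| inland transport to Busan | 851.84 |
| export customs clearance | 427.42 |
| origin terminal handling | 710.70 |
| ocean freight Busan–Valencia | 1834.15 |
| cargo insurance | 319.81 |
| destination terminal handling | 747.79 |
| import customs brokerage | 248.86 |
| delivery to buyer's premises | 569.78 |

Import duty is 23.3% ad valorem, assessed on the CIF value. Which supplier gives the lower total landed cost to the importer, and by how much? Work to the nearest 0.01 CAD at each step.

Supplier A (CIF):
The CIF price already equals the CIF value: 42592.99
Import duty = 42592.99 × 23.3% = 9924.17
Buyer bears (A): 747.79 + 248.86 + 569.78 = 1566.43
Landed cost (A) = invoice 42592.99 + 1566.43 + duty 9924.17 = 54083.59
Supplier B (FOB):
CIF value = FOB price + freight + insurance = 37093.96 + 1834.15 + 319.81 = 39247.92
Import duty = 39247.92 × 23.3% = 9144.77
Buyer bears (B): 1834.15 + 319.81 + 747.79 + 248.86 + 569.78 = 3720.39
Landed cost (B) = invoice 37093.96 + 3720.39 + duty 9144.77 = 49959.12
Difference = |54083.59 − 49959.12| = 4124.47

Supplier B is cheaper by CAD 4124.47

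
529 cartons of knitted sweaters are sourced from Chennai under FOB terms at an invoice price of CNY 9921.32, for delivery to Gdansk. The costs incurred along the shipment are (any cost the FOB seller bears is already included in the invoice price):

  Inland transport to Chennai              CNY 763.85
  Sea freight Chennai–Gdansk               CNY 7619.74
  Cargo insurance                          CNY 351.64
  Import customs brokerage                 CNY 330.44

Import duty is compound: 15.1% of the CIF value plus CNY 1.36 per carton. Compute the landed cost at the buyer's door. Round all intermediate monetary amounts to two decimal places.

FOB: the seller bears costs until goods are on board at the origin port; the buyer bears freight, insurance and all costs thereafter.
Already in the invoice (seller's account under FOB): inland to port — exclude.
CIF value = FOB price + freight + insurance = 9921.32 + 7619.74 + 351.64 = 17892.70
Ad valorem component: 17892.70 × 15.1% = 2701.80
Specific component: 529 × 1.36 = 719.44
Import duty = 2701.80 + 719.44 = 3421.24
Buyer bears: freight 7619.74 + insurance 351.64 + brokerage 330.44 + duty 3421.24 = 11723.06
Landed cost = invoice 9921.32 + 11723.06 = 21644.38

Total landed cost: CNY 21644.38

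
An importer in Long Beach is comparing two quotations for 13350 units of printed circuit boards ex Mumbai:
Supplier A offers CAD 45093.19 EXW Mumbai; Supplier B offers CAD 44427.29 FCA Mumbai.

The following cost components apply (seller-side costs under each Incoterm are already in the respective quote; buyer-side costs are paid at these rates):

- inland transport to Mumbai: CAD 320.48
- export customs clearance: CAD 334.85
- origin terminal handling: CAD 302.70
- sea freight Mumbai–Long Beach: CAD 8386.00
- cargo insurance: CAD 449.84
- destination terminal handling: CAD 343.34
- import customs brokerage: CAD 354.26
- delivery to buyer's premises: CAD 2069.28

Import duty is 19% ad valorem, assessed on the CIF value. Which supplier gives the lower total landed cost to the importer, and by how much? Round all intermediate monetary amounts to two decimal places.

Supplier B is cheaper by CAD 1572.26

Supplier A (EXW):
CIF value = EXW price + inland to port + export clearance + origin terminal + freight + insurance = 45093.19 + 320.48 + 334.85 + 302.70 + 8386.00 + 449.84 = 54887.06
Import duty = 54887.06 × 19% = 10428.54
Buyer bears (A): 320.48 + 334.85 + 302.70 + 8386.00 + 449.84 + 343.34 + 354.26 + 2069.28 = 12560.75
Landed cost (A) = invoice 45093.19 + 12560.75 + duty 10428.54 = 68082.48
Supplier B (FCA):
CIF value = FCA price + origin terminal + freight + insurance = 44427.29 + 302.70 + 8386.00 + 449.84 = 53565.83
Import duty = 53565.83 × 19% = 10177.51
Buyer bears (B): 302.70 + 8386.00 + 449.84 + 343.34 + 354.26 + 2069.28 = 11905.42
Landed cost (B) = invoice 44427.29 + 11905.42 + duty 10177.51 = 66510.22
Difference = |68082.48 − 66510.22| = 1572.26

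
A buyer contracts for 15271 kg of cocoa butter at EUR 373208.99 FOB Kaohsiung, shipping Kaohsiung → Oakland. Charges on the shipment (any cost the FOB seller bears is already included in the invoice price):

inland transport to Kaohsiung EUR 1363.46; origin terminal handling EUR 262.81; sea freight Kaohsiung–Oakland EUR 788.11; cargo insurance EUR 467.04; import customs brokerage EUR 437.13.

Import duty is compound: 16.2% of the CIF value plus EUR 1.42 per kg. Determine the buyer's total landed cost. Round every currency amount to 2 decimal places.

Total landed cost: EUR 457249.28

FOB: the seller bears costs until goods are on board at the origin port; the buyer bears freight, insurance and all costs thereafter.
Already in the invoice (seller's account under FOB): inland to port, origin terminal — exclude.
CIF value = FOB price + freight + insurance = 373208.99 + 788.11 + 467.04 = 374464.14
Ad valorem component: 374464.14 × 16.2% = 60663.19
Specific component: 15271 × 1.42 = 21684.82
Import duty = 60663.19 + 21684.82 = 82348.01
Buyer bears: freight 788.11 + insurance 467.04 + brokerage 437.13 + duty 82348.01 = 84040.29
Landed cost = invoice 373208.99 + 84040.29 = 457249.28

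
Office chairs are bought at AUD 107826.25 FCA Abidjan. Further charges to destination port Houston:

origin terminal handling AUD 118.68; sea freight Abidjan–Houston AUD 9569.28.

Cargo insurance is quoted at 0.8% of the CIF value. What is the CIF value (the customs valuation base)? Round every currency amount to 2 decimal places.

Let C be the CIF value. C = FCA price + pre-shipment costs + freight + 0.8% × C
C − 0.8% × C = 107826.25 + 118.68 + 9569.28
0.992 × C = 117514.21
C = 117514.21 / 0.992 = 118461.91
Insurance premium = 0.8% × 118461.91 = 947.70

CIF value: AUD 118461.91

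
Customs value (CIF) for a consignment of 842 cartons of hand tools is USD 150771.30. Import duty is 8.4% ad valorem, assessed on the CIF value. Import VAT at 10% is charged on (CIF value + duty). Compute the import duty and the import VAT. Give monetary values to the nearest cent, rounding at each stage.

Import duty = 150771.30 × 8.4% = 12664.79
VAT base = CIF + duty = 150771.30 + 12664.79 = 163436.09
Import VAT = 163436.09 × 10% = 16343.61

Import duty: USD 12664.79; import VAT: USD 16343.61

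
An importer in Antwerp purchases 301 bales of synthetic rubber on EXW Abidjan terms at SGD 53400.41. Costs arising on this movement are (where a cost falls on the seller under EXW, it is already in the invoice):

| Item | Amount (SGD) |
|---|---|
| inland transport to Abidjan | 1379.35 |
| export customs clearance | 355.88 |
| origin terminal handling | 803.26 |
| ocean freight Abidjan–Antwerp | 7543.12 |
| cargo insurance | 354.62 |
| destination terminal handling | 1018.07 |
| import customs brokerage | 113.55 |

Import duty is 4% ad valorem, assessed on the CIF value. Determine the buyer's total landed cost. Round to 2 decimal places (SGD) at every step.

Total landed cost: SGD 67521.73

EXW: the seller makes goods available at their premises; the buyer bears all onward costs.
CIF value = EXW price + inland to port + export clearance + origin terminal + freight + insurance = 53400.41 + 1379.35 + 355.88 + 803.26 + 7543.12 + 354.62 = 63836.64
Import duty = 63836.64 × 4% = 2553.47
Buyer bears: inland to port 1379.35 + export clearance 355.88 + origin terminal 803.26 + freight 7543.12 + insurance 354.62 + destination terminal 1018.07 + brokerage 113.55 + duty 2553.47 = 14121.32
Landed cost = invoice 53400.41 + 14121.32 = 67521.73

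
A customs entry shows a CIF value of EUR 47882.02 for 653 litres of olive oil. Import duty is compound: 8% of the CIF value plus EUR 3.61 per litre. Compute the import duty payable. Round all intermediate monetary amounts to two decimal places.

Import duty: EUR 6187.89

Ad valorem component: 47882.02 × 8% = 3830.56
Specific component: 653 × 3.61 = 2357.33
Import duty = 3830.56 + 2357.33 = 6187.89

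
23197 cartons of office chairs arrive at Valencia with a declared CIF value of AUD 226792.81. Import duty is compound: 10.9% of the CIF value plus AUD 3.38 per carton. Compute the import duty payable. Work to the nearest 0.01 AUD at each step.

Import duty: AUD 103126.28

Ad valorem component: 226792.81 × 10.9% = 24720.42
Specific component: 23197 × 3.38 = 78405.86
Import duty = 24720.42 + 78405.86 = 103126.28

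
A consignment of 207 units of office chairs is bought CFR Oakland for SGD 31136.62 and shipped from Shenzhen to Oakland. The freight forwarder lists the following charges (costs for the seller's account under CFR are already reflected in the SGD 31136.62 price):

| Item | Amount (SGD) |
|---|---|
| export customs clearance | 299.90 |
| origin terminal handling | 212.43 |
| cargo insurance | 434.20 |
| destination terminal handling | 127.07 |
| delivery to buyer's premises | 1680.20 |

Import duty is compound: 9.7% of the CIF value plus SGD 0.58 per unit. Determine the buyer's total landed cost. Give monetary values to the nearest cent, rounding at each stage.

Total landed cost: SGD 36560.52

CFR: the seller pays costs through ocean freight to the destination port, but not insurance.
Already in the invoice (seller's account under CFR): export clearance, origin terminal — exclude.
CIF value = CFR price + insurance = 31136.62 + 434.20 = 31570.82
Ad valorem component: 31570.82 × 9.7% = 3062.37
Specific component: 207 × 0.58 = 120.06
Import duty = 3062.37 + 120.06 = 3182.43
Buyer bears: insurance 434.20 + destination terminal 127.07 + delivery 1680.20 + duty 3182.43 = 5423.90
Landed cost = invoice 31136.62 + 5423.90 = 36560.52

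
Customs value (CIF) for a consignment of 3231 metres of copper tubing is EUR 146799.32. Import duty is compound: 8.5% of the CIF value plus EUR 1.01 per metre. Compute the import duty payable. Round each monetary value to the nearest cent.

Ad valorem component: 146799.32 × 8.5% = 12477.94
Specific component: 3231 × 1.01 = 3263.31
Import duty = 12477.94 + 3263.31 = 15741.25

Import duty: EUR 15741.25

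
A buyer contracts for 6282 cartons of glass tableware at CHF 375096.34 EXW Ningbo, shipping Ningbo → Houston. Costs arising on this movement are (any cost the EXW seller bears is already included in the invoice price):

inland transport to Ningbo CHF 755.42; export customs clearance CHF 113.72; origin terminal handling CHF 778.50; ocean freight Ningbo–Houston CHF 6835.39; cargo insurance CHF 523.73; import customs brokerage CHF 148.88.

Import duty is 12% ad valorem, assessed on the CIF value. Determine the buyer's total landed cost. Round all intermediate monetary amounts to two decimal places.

EXW: the seller makes goods available at their premises; the buyer bears all onward costs.
CIF value = EXW price + inland to port + export clearance + origin terminal + freight + insurance = 375096.34 + 755.42 + 113.72 + 778.50 + 6835.39 + 523.73 = 384103.10
Import duty = 384103.10 × 12% = 46092.37
Buyer bears: inland to port 755.42 + export clearance 113.72 + origin terminal 778.50 + freight 6835.39 + insurance 523.73 + brokerage 148.88 + duty 46092.37 = 55248.01
Landed cost = invoice 375096.34 + 55248.01 = 430344.35

Total landed cost: CHF 430344.35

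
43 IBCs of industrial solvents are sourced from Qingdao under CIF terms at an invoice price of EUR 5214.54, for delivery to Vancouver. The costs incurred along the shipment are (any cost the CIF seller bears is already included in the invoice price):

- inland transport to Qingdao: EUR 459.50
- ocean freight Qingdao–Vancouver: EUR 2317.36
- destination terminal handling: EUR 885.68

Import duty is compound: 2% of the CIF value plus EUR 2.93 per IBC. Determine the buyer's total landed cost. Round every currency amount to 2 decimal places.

Total landed cost: EUR 6330.50

CIF: the seller pays costs through ocean freight and marine insurance to the destination port.
Already in the invoice (seller's account under CIF): inland to port, freight — exclude.
The CIF price already equals the CIF value: 5214.54
Ad valorem component: 5214.54 × 2% = 104.29
Specific component: 43 × 2.93 = 125.99
Import duty = 104.29 + 125.99 = 230.28
Buyer bears: destination terminal 885.68 + duty 230.28 = 1115.96
Landed cost = invoice 5214.54 + 1115.96 = 6330.50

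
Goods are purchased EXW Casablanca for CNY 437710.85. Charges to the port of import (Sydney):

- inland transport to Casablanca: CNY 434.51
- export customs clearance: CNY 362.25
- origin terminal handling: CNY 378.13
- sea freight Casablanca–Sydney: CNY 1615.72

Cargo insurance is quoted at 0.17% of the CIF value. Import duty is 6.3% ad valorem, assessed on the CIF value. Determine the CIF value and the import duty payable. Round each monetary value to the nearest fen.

Let C be the CIF value. C = EXW price + pre-shipment costs + freight + 0.17% × C
C − 0.17% × C = 437710.85 + 434.51 + 362.25 + 378.13 + 1615.72
0.9983 × C = 440501.46
C = 440501.46 / 0.9983 = 441251.59
Insurance premium = 0.17% × 441251.59 = 750.13
Import duty = 441251.59 × 6.3% = 27798.85

CIF value: CNY 441251.59; import duty: CNY 27798.85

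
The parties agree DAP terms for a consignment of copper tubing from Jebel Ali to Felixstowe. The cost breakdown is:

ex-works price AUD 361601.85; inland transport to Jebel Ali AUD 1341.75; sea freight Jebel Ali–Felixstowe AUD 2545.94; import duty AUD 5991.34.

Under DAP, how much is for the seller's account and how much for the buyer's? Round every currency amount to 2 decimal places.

DAP: the seller bears all costs to the named destination except import duty and clearance.
Seller's account: goods 361601.85 + inland to port 1341.75 + freight 2545.94 = 365489.54
Buyer's account: duty 5991.34 = 5991.34

Seller: AUD 365489.54; buyer: AUD 5991.34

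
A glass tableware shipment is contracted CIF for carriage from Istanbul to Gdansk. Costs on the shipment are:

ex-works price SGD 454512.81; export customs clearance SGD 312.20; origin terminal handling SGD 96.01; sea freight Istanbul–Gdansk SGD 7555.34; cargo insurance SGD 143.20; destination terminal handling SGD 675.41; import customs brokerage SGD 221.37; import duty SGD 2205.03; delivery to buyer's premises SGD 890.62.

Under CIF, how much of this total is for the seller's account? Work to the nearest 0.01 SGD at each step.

Seller's account: SGD 462619.56

CIF: the seller pays costs through ocean freight and marine insurance to the destination port.
Seller's account: goods 454512.81 + export clearance 312.20 + origin terminal 96.01 + freight 7555.34 + insurance 143.20 = 462619.56
Buyer's account: destination terminal 675.41 + brokerage 221.37 + duty 2205.03 + delivery 890.62 = 3992.43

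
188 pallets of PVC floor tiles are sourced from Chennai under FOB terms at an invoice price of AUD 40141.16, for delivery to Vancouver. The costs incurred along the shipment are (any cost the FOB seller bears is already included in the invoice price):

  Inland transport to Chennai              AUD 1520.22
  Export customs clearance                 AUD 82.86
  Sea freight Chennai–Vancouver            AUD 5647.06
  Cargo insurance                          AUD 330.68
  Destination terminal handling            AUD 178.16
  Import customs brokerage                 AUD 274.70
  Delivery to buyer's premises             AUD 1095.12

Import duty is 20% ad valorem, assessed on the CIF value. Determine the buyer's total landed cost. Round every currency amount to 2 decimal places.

FOB: the seller bears costs until goods are on board at the origin port; the buyer bears freight, insurance and all costs thereafter.
Already in the invoice (seller's account under FOB): inland to port, export clearance — exclude.
CIF value = FOB price + freight + insurance = 40141.16 + 5647.06 + 330.68 = 46118.90
Import duty = 46118.90 × 20% = 9223.78
Buyer bears: freight 5647.06 + insurance 330.68 + destination terminal 178.16 + brokerage 274.70 + delivery 1095.12 + duty 9223.78 = 16749.50
Landed cost = invoice 40141.16 + 16749.50 = 56890.66

Total landed cost: AUD 56890.66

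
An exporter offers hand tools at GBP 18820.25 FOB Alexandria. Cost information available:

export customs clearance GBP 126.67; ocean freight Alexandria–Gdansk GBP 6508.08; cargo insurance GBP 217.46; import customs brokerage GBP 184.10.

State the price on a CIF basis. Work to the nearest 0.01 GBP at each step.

Not relevant to the conversion: export clearance — on the seller under both FOB and CIF; already in the FOB price and stays in the CIF price. brokerage — on the buyer under both terms; not part of either seller's price.
From FOB to CIF, the seller additionally bears: freight, insurance.
CIF price = 18820.25 + 6508.08 + 217.46 = 25545.79

CIF price: GBP 25545.79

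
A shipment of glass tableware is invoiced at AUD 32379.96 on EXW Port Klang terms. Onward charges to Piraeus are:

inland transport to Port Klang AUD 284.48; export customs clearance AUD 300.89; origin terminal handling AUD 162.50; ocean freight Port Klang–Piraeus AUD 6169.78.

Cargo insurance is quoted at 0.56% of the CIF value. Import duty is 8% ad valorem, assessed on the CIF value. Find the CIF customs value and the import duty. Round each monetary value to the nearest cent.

Let C be the CIF value. C = EXW price + pre-shipment costs + freight + 0.56% × C
C − 0.56% × C = 32379.96 + 284.48 + 300.89 + 162.50 + 6169.78
0.9944 × C = 39297.61
C = 39297.61 / 0.9944 = 39518.92
Insurance premium = 0.56% × 39518.92 = 221.31
Import duty = 39518.92 × 8% = 3161.51

CIF value: AUD 39518.92; import duty: AUD 3161.51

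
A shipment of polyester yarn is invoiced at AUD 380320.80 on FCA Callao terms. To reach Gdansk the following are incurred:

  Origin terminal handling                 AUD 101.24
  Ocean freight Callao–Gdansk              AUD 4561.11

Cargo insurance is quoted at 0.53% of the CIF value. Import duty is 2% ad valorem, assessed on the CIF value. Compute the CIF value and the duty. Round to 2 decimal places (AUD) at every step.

Let C be the CIF value. C = FCA price + pre-shipment costs + freight + 0.53% × C
C − 0.53% × C = 380320.80 + 101.24 + 4561.11
0.9947 × C = 384983.15
C = 384983.15 / 0.9947 = 387034.43
Insurance premium = 0.53% × 387034.43 = 2051.28
Import duty = 387034.43 × 2% = 7740.69

CIF value: AUD 387034.43; import duty: AUD 7740.69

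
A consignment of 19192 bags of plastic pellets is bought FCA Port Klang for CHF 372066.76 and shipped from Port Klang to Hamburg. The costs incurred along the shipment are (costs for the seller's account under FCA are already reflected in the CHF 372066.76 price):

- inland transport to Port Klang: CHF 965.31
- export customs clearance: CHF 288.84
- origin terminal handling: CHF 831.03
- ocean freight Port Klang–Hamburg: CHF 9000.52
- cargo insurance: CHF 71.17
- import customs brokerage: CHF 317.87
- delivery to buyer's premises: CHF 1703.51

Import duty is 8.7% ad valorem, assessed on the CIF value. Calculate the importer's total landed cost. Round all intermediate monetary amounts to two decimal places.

FCA: the seller delivers export-cleared goods to the carrier; the buyer bears costs from that point.
Already in the invoice (seller's account under FCA): inland to port, export clearance — exclude.
CIF value = FCA price + origin terminal + freight + insurance = 372066.76 + 831.03 + 9000.52 + 71.17 = 381969.48
Import duty = 381969.48 × 8.7% = 33231.34
Buyer bears: origin terminal 831.03 + freight 9000.52 + insurance 71.17 + brokerage 317.87 + delivery 1703.51 + duty 33231.34 = 45155.44
Landed cost = invoice 372066.76 + 45155.44 = 417222.20

Total landed cost: CHF 417222.20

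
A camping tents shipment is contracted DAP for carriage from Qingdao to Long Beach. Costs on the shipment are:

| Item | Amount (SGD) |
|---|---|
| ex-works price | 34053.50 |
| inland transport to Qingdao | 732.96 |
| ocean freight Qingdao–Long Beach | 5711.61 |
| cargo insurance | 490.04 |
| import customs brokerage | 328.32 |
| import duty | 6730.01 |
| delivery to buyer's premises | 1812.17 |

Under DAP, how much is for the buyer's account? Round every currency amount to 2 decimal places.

DAP: the seller bears all costs to the named destination except import duty and clearance.
Seller's account: goods 34053.50 + inland to port 732.96 + freight 5711.61 + insurance 490.04 + delivery 1812.17 = 42800.28
Buyer's account: brokerage 328.32 + duty 6730.01 = 7058.33

Buyer's account: SGD 7058.33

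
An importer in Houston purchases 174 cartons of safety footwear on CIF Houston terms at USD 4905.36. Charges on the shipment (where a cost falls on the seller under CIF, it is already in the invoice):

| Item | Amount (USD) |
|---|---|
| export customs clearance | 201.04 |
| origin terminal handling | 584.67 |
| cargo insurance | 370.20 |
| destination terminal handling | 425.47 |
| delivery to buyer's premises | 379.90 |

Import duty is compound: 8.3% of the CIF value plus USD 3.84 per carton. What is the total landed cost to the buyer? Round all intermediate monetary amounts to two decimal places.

Total landed cost: USD 6786.03

CIF: the seller pays costs through ocean freight and marine insurance to the destination port.
Already in the invoice (seller's account under CIF): export clearance, origin terminal, insurance — exclude.
The CIF price already equals the CIF value: 4905.36
Ad valorem component: 4905.36 × 8.3% = 407.14
Specific component: 174 × 3.84 = 668.16
Import duty = 407.14 + 668.16 = 1075.30
Buyer bears: destination terminal 425.47 + delivery 379.90 + duty 1075.30 = 1880.67
Landed cost = invoice 4905.36 + 1880.67 = 6786.03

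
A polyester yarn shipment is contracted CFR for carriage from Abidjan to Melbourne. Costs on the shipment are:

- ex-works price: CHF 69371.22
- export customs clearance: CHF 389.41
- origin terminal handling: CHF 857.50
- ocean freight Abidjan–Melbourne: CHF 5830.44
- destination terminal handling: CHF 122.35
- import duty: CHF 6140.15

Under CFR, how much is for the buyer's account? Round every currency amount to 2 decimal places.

Buyer's account: CHF 6262.50

CFR: the seller pays costs through ocean freight to the destination port, but not insurance.
Seller's account: goods 69371.22 + export clearance 389.41 + origin terminal 857.50 + freight 5830.44 = 76448.57
Buyer's account: destination terminal 122.35 + duty 6140.15 = 6262.50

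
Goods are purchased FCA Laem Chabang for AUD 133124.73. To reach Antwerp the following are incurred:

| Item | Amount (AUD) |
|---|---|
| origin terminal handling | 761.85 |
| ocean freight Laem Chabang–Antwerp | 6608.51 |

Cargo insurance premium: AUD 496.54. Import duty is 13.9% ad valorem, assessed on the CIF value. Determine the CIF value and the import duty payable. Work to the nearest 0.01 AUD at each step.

CIF = FCA price + pre-shipment costs + freight + insurance
CIF = 133124.73 + 761.85 + 6608.51 + 496.54 = 140991.63
Import duty = 140991.63 × 13.9% = 19597.84

CIF value: AUD 140991.63; import duty: AUD 19597.84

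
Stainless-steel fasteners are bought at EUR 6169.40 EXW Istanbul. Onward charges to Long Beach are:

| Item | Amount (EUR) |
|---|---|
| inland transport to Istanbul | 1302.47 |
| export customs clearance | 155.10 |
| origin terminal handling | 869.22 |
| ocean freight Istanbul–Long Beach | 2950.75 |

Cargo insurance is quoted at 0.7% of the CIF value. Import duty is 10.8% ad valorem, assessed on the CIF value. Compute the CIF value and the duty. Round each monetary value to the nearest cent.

Let C be the CIF value. C = EXW price + pre-shipment costs + freight + 0.7% × C
C − 0.7% × C = 6169.40 + 1302.47 + 155.10 + 869.22 + 2950.75
0.993 × C = 11446.94
C = 11446.94 / 0.993 = 11527.63
Insurance premium = 0.7% × 11527.63 = 80.69
Import duty = 11527.63 × 10.8% = 1244.98

CIF value: EUR 11527.63; import duty: EUR 1244.98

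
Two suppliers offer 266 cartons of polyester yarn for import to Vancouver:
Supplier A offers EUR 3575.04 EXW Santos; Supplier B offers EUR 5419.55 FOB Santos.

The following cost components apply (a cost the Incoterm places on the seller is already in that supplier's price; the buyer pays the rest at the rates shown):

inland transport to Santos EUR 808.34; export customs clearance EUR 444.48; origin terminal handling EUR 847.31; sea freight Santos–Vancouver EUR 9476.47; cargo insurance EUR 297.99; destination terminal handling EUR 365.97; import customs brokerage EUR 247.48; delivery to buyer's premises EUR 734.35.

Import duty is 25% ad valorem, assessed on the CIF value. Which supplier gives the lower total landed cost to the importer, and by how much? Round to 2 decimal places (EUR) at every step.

Supplier A (EXW):
CIF value = EXW price + inland to port + export clearance + origin terminal + freight + insurance = 3575.04 + 808.34 + 444.48 + 847.31 + 9476.47 + 297.99 = 15449.63
Import duty = 15449.63 × 25% = 3862.41
Buyer bears (A): 808.34 + 444.48 + 847.31 + 9476.47 + 297.99 + 365.97 + 247.48 + 734.35 = 13222.39
Landed cost (A) = invoice 3575.04 + 13222.39 + duty 3862.41 = 20659.84
Supplier B (FOB):
CIF value = FOB price + freight + insurance = 5419.55 + 9476.47 + 297.99 = 15194.01
Import duty = 15194.01 × 25% = 3798.50
Buyer bears (B): 9476.47 + 297.99 + 365.97 + 247.48 + 734.35 = 11122.26
Landed cost (B) = invoice 5419.55 + 11122.26 + duty 3798.50 = 20340.31
Difference = |20659.84 − 20340.31| = 319.53

Supplier B is cheaper by EUR 319.53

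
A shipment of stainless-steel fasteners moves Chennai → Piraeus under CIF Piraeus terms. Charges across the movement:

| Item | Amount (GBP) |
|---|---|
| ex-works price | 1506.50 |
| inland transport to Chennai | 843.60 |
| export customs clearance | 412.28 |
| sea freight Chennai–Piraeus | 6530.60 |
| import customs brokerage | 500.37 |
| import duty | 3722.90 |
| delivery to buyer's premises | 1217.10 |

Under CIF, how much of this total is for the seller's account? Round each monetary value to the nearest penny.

Seller's account: GBP 9292.98

CIF: the seller pays costs through ocean freight and marine insurance to the destination port.
Seller's account: goods 1506.50 + inland to port 843.60 + export clearance 412.28 + freight 6530.60 = 9292.98
Buyer's account: brokerage 500.37 + duty 3722.90 + delivery 1217.10 = 5440.37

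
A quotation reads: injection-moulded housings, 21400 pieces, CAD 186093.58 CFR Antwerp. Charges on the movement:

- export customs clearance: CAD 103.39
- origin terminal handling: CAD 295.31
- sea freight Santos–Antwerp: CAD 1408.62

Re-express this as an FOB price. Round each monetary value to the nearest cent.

FOB price: CAD 184684.96

Not relevant to the conversion: export clearance, origin terminal — on the seller under both CFR and FOB; already in the CFR price and stays in the FOB price.
From CFR to FOB, the seller no longer bears: freight.
FOB price = 186093.58 − 1408.62 = 184684.96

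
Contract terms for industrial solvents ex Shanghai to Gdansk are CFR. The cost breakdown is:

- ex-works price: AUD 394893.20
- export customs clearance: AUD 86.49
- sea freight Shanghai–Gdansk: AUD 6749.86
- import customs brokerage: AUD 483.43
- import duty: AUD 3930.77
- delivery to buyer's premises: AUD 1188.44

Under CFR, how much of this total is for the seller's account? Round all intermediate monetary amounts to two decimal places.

Seller's account: AUD 401729.55

CFR: the seller pays costs through ocean freight to the destination port, but not insurance.
Seller's account: goods 394893.20 + export clearance 86.49 + freight 6749.86 = 401729.55
Buyer's account: brokerage 483.43 + duty 3930.77 + delivery 1188.44 = 5602.64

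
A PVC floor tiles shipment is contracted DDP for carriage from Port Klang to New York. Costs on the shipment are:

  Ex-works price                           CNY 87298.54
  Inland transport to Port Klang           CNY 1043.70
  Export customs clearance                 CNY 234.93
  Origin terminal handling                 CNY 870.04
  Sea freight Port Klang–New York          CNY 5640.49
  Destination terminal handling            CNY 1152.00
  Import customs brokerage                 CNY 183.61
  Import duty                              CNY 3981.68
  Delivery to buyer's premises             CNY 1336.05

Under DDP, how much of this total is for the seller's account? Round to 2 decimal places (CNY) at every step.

Seller's account: CNY 101741.04

DDP: the seller bears all costs including import duty.
Seller's account: goods 87298.54 + inland to port 1043.70 + export clearance 234.93 + origin terminal 870.04 + freight 5640.49 + destination terminal 1152.00 + brokerage 183.61 + duty 3981.68 + delivery 1336.05 = 101741.04
Buyer's account: 0.00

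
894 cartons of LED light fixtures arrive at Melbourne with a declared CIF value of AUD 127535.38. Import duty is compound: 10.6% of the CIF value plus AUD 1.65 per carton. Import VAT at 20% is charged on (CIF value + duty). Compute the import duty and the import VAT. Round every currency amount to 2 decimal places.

Import duty: AUD 14993.85; import VAT: AUD 28505.85

Ad valorem component: 127535.38 × 10.6% = 13518.75
Specific component: 894 × 1.65 = 1475.10
Import duty = 13518.75 + 1475.10 = 14993.85
VAT base = CIF + duty = 127535.38 + 14993.85 = 142529.23
Import VAT = 142529.23 × 20% = 28505.85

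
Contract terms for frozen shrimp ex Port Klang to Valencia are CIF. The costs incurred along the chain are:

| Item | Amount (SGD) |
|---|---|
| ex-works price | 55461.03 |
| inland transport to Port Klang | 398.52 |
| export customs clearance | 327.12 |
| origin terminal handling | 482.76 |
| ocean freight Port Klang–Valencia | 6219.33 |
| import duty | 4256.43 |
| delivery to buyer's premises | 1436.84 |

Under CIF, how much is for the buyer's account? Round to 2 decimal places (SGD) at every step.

Buyer's account: SGD 5693.27

CIF: the seller pays costs through ocean freight and marine insurance to the destination port.
Seller's account: goods 55461.03 + inland to port 398.52 + export clearance 327.12 + origin terminal 482.76 + freight 6219.33 = 62888.76
Buyer's account: duty 4256.43 + delivery 1436.84 = 5693.27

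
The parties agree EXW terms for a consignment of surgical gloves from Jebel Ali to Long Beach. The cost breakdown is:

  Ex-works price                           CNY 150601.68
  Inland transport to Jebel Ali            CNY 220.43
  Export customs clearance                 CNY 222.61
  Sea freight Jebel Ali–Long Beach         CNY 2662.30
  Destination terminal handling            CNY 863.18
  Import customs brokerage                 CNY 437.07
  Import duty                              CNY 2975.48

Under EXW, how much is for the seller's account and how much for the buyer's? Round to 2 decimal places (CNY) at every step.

EXW: the seller makes goods available at their premises; the buyer bears all onward costs.
Seller's account: goods 150601.68 = 150601.68
Buyer's account: inland to port 220.43 + export clearance 222.61 + freight 2662.30 + destination terminal 863.18 + brokerage 437.07 + duty 2975.48 = 7381.07

Seller: CNY 150601.68; buyer: CNY 7381.07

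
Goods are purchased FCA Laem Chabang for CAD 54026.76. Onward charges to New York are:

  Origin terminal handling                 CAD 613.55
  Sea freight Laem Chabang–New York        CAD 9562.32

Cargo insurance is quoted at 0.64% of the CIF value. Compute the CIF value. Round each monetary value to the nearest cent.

CIF value: CAD 64616.17

Let C be the CIF value. C = FCA price + pre-shipment costs + freight + 0.64% × C
C − 0.64% × C = 54026.76 + 613.55 + 9562.32
0.9936 × C = 64202.63
C = 64202.63 / 0.9936 = 64616.17
Insurance premium = 0.64% × 64616.17 = 413.54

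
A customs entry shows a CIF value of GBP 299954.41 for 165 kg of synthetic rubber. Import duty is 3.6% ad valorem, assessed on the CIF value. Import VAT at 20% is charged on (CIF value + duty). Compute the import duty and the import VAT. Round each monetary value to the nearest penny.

Import duty: GBP 10798.36; import VAT: GBP 62150.55

Import duty = 299954.41 × 3.6% = 10798.36
VAT base = CIF + duty = 299954.41 + 10798.36 = 310752.77
Import VAT = 310752.77 × 20% = 62150.55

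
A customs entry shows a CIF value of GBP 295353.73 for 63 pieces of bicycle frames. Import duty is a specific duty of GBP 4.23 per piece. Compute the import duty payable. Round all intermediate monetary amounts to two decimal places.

Import duty: GBP 266.49

Import duty = 63 × 4.23 = 266.49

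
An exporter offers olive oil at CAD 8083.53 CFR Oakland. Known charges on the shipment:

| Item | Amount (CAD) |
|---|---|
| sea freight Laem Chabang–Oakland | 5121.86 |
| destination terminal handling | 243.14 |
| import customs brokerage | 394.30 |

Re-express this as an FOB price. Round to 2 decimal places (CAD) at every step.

Not relevant to the conversion: brokerage, destination terminal — on the buyer under both terms; not part of either seller's price.
From CFR to FOB, the seller no longer bears: freight.
FOB price = 8083.53 − 5121.86 = 2961.67

FOB price: CAD 2961.67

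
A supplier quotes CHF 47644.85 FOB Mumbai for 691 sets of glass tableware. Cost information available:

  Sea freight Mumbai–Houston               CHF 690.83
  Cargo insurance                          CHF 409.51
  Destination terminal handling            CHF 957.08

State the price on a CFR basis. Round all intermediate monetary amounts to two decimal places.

CFR price: CHF 48335.68

Not relevant to the conversion: destination terminal, insurance — on the buyer under both terms; not part of either seller's price.
From FOB to CFR, the seller additionally bears: freight.
CFR price = 47644.85 + 690.83 = 48335.68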